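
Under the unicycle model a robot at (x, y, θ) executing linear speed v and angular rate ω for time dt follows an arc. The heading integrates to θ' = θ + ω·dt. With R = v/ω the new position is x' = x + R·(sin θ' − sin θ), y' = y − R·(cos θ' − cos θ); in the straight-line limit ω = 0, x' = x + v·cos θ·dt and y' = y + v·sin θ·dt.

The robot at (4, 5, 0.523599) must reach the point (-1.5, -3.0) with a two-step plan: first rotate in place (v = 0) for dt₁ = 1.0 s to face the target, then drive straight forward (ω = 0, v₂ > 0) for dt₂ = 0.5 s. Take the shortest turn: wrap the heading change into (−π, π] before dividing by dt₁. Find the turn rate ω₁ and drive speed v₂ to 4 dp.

heading to target = atan2(-3−5, -1.5−4) = -2.1731
Δθ = wrap(-2.1731 − 0.5236) = -2.6967; ω₁ = Δθ/dt₁ = -2.6967
distance = √((-1.5−4)² + (-3−5)²) = 9.7082; v₂ = distance/dt₂ = 19.4165

ω₁ = -2.6967, v₂ = 19.4165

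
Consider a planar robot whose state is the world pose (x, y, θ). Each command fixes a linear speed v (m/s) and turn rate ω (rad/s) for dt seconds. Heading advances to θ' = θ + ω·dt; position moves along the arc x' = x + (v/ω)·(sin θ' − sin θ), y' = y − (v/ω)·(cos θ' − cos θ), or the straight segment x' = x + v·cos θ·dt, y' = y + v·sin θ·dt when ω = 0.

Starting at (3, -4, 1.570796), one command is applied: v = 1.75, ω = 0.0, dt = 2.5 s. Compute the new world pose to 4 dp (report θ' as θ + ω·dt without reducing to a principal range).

θ' = 1.5708 + 0.0·2.5 = 1.5708
ω = 0 → straight: x' = 3 + 1.75·cos(1.5708)·2.5 = 3.0000
y' = -4 + 1.75·sin(1.5708)·2.5 = 0.3750

(3.0000, 0.3750, 1.5708)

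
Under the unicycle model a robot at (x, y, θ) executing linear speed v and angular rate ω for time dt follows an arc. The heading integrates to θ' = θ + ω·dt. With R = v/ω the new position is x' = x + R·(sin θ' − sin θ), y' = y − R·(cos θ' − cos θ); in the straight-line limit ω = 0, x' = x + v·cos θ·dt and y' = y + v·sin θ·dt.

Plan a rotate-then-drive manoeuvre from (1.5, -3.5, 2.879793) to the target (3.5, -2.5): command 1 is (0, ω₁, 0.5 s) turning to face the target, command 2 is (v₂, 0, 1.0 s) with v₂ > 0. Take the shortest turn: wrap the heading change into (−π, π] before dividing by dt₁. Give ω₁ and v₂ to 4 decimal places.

heading to target = atan2(-2.5−-3.5, 3.5−1.5) = 0.4636
Δθ = wrap(0.4636 − 2.8798) = -2.4161; ω₁ = Δθ/dt₁ = -4.8323
distance = √((3.5−1.5)² + (-2.5−-3.5)²) = 2.2361; v₂ = distance/dt₂ = 2.2361

ω₁ = -4.8323, v₂ = 2.2361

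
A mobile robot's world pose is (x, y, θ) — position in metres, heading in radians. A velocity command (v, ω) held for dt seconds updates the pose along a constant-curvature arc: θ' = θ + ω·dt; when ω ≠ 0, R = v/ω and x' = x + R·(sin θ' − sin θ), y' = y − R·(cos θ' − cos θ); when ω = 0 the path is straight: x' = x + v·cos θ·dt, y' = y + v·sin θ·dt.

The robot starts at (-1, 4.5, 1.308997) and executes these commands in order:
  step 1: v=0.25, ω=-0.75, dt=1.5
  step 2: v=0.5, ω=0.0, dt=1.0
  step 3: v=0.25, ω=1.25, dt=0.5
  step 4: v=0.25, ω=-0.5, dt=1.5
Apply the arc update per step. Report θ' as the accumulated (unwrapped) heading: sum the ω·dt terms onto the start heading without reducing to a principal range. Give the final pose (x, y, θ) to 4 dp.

(0.1930, 5.0455, 0.0590)

step 1: θ'=0.1840 (R=-0.3333) → pose (-0.7390, 4.7414, 0.1840)
step 2: θ'=0.1840 (straight) → pose (-0.2475, 4.8329, 0.1840)
step 3: θ'=0.8090 (R=0.2000) → pose (-0.1393, 4.8915, 0.8090)
step 4: θ'=0.0590 (R=-0.5000) → pose (0.1930, 5.0455, 0.0590)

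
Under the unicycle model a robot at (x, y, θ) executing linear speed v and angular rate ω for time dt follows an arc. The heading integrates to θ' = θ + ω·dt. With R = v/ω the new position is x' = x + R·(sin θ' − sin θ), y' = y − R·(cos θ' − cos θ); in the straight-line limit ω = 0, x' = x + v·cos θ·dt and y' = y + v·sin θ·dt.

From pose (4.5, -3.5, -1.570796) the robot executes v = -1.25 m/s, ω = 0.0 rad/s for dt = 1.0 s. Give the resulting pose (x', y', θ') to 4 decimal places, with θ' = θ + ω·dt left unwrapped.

(4.5000, -2.2500, -1.5708)

θ' = -1.5708 + 0.0·1.0 = -1.5708
ω = 0 → straight: x' = 4.5 + -1.25·cos(-1.5708)·1.0 = 4.5000
y' = -3.5 + -1.25·sin(-1.5708)·1.0 = -2.2500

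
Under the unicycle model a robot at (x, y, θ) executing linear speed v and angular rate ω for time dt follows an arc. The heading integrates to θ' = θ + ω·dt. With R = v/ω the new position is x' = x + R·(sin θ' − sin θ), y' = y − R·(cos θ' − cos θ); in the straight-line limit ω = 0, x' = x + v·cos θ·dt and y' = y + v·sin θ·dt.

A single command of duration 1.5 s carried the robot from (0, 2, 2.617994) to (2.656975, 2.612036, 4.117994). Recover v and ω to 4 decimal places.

Δθ = 4.117994 − 2.617994 = 1.500000
ω = Δθ/dt = 1.500000/1.5 = 1.0000
R = Δx/(sin θ' − sin θ) = -2.0000
v = R·ω = -2.0000·1.0000 = -2.0000

v = -2.0000, ω = 1.0000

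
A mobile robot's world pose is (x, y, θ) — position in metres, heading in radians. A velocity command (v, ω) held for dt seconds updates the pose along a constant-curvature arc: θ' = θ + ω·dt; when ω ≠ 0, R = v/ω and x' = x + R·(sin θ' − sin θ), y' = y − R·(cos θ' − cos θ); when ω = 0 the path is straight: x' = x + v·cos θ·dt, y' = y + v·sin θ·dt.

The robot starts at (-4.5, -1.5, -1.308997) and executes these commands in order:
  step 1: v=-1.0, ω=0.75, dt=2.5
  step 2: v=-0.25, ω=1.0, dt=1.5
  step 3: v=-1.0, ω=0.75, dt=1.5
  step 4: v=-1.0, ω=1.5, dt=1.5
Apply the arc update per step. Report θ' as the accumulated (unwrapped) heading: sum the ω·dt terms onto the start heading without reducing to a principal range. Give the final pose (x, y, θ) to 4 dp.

step 1: θ'=0.5660 (R=-1.3333) → pose (-6.5029, -0.7197, 0.5660)
step 2: θ'=2.0660 (R=-0.2500) → pose (-6.5888, -1.0495, 2.0660)
step 3: θ'=3.1910 (R=-1.3333) → pose (-5.3498, -1.7476, 3.1910)
step 4: θ'=5.4410 (R=-0.6667) → pose (-4.8853, -0.6379, 5.4410)

(-4.8853, -0.6379, 5.4410)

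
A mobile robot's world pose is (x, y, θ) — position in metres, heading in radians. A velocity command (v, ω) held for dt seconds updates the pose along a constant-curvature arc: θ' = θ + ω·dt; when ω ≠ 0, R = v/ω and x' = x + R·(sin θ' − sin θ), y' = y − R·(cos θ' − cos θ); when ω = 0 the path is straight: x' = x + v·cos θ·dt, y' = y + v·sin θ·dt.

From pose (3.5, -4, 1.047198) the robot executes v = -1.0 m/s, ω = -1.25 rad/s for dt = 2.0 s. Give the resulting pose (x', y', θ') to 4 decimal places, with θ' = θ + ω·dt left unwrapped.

(2.0127, -3.6942, -1.4528)

θ' = 1.0472 + -1.25·2.0 = -1.4528
R = v/ω = -1.0/-1.25 = 0.8000
x' = 3.5 + 0.8000·(sin -1.4528 − sin 1.0472) = 2.0127
y' = -4 − 0.8000·(cos -1.4528 − cos 1.0472) = -3.6942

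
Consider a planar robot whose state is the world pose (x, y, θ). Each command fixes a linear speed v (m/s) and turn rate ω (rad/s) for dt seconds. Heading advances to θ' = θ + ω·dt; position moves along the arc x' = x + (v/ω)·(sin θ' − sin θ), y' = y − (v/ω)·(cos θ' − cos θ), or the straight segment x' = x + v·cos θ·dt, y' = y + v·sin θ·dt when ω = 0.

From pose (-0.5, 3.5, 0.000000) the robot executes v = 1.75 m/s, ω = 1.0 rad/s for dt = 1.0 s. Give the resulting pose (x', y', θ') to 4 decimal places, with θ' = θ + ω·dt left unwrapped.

θ' = 0.0000 + 1.0·1.0 = 1.0000
R = v/ω = 1.75/1.0 = 1.7500
x' = -0.5 + 1.7500·(sin 1.0000 − sin 0.0000) = 0.9726
y' = 3.5 − 1.7500·(cos 1.0000 − cos 0.0000) = 4.3045

(0.9726, 4.3045, 1.0000)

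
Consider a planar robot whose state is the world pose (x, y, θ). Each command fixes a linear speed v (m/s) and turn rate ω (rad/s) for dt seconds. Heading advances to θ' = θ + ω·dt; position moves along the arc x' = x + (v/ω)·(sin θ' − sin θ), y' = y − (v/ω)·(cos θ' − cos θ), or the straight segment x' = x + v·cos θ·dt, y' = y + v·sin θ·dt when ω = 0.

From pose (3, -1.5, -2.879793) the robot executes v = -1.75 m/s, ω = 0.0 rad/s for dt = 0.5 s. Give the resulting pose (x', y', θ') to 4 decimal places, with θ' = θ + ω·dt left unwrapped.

(3.8452, -1.2735, -2.8798)

θ' = -2.8798 + 0.0·0.5 = -2.8798
ω = 0 → straight: x' = 3 + -1.75·cos(-2.8798)·0.5 = 3.8452
y' = -1.5 + -1.75·sin(-2.8798)·0.5 = -1.2735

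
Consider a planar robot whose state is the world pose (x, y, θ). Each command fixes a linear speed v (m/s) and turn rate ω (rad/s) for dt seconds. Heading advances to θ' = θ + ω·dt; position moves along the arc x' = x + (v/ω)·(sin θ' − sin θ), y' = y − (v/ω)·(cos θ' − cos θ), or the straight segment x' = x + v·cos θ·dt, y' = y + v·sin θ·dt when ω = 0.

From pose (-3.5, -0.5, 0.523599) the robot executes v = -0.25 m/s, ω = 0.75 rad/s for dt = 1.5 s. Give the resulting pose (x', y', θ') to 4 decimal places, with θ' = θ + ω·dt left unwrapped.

θ' = 0.5236 + 0.75·1.5 = 1.6486
R = v/ω = -0.25/0.75 = -0.3333
x' = -3.5 + -0.3333·(sin 1.6486 − sin 0.5236) = -3.6657
y' = -0.5 − -0.3333·(cos 1.6486 − cos 0.5236) = -0.8146

(-3.6657, -0.8146, 1.6486)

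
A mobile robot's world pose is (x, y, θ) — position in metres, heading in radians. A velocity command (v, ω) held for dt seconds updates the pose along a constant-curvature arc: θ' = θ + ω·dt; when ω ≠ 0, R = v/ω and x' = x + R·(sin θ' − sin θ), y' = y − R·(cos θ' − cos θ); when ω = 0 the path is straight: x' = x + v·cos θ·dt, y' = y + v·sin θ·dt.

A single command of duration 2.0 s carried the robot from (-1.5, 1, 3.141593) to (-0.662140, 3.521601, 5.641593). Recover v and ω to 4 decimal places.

v = -1.7500, ω = 1.2500

Δθ = 5.641593 − 3.141593 = 2.500000
ω = Δθ/dt = 2.500000/2.0 = 1.2500
R = −Δy/(cos θ' − cos θ) = -1.4000
v = R·ω = -1.4000·1.2500 = -1.7500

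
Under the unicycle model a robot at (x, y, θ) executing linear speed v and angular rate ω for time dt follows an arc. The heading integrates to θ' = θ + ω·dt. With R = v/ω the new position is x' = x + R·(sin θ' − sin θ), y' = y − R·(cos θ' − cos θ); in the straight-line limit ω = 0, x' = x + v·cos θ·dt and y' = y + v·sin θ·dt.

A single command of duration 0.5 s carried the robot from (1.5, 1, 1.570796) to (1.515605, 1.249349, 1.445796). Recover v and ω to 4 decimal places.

v = 0.5000, ω = -0.2500

Δθ = 1.445796 − 1.570796 = -0.125000
ω = Δθ/dt = -0.125000/0.5 = -0.2500
R = −Δy/(cos θ' − cos θ) = -2.0000
v = R·ω = -2.0000·-0.2500 = 0.5000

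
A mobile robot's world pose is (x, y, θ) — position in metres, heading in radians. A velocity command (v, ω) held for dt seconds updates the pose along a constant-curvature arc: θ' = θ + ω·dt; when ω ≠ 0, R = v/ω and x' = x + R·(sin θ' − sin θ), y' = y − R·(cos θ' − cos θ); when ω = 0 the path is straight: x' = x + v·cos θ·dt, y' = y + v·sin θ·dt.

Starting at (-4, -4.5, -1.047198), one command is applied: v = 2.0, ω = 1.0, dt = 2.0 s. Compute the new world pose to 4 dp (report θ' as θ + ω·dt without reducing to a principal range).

θ' = -1.0472 + 1.0·2.0 = 0.9528
R = v/ω = 2.0/1.0 = 2.0000
x' = -4 + 2.0000·(sin 0.9528 − sin -1.0472) = -0.6379
y' = -4.5 − 2.0000·(cos 0.9528 − cos -1.0472) = -4.6588

(-0.6379, -4.6588, 0.9528)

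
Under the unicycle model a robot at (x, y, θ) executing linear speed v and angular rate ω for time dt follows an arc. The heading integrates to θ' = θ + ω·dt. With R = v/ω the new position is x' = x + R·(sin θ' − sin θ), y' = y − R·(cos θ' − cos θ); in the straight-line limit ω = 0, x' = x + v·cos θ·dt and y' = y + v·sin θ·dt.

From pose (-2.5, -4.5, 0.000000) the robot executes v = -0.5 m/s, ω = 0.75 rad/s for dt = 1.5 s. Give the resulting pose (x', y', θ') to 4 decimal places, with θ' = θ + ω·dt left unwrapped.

(-3.1015, -4.8792, 1.1250)

θ' = 0.0000 + 0.75·1.5 = 1.1250
R = v/ω = -0.5/0.75 = -0.6667
x' = -2.5 + -0.6667·(sin 1.1250 − sin 0.0000) = -3.1015
y' = -4.5 − -0.6667·(cos 1.1250 − cos 0.0000) = -4.8792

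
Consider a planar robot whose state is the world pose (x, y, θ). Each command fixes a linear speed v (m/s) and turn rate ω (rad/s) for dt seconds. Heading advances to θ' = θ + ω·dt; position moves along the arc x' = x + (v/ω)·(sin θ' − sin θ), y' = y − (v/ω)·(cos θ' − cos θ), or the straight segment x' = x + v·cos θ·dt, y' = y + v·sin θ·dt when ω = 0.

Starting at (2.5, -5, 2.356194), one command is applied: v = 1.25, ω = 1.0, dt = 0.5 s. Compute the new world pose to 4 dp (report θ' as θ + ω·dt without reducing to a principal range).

(1.9680, -4.6844, 2.8562)

θ' = 2.3562 + 1.0·0.5 = 2.8562
R = v/ω = 1.25/1.0 = 1.2500
x' = 2.5 + 1.2500·(sin 2.8562 − sin 2.3562) = 1.9680
y' = -5 − 1.2500·(cos 2.8562 − cos 2.3562) = -4.6844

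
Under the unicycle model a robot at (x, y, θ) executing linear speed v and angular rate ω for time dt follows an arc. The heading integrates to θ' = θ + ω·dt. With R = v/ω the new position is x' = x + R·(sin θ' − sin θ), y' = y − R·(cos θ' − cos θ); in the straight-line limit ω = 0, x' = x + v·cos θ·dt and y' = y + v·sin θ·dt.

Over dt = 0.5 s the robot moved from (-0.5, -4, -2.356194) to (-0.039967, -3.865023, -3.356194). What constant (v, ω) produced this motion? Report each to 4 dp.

Δθ = -3.356194 − -2.356194 = -1.000000
ω = Δθ/dt = -1.000000/0.5 = -2.0000
R = Δx/(sin θ' − sin θ) = 0.5000
v = R·ω = 0.5000·-2.0000 = -1.0000

v = -1.0000, ω = -2.0000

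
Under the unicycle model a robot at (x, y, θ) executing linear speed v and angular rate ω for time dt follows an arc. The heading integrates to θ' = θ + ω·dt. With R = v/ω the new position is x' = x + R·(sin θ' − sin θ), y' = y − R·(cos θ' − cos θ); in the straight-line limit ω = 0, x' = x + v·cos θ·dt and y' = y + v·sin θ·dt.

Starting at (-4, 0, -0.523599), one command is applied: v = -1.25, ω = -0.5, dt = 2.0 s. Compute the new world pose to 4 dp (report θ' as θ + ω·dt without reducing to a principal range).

(-5.2472, 2.0471, -1.5236)

θ' = -0.5236 + -0.5·2.0 = -1.5236
R = v/ω = -1.25/-0.5 = 2.5000
x' = -4 + 2.5000·(sin -1.5236 − sin -0.5236) = -5.2472
y' = 0 − 2.5000·(cos -1.5236 − cos -0.5236) = 2.0471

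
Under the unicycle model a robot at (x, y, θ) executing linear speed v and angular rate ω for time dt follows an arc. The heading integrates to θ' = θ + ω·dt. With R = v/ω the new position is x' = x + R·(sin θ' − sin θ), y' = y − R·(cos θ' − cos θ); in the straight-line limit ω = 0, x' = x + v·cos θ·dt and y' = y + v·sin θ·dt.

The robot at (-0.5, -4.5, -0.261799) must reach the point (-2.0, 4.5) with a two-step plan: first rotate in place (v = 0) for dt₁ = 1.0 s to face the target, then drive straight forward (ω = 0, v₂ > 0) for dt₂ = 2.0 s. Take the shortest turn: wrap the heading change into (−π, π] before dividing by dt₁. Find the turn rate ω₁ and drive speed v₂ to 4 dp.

heading to target = atan2(4.5−-4.5, -2−-0.5) = 1.7359
Δθ = wrap(1.7359 − -0.2618) = 1.9977; ω₁ = Δθ/dt₁ = 1.9977
distance = √((-2−-0.5)² + (4.5−-4.5)²) = 9.1241; v₂ = distance/dt₂ = 4.5621

ω₁ = 1.9977, v₂ = 4.5621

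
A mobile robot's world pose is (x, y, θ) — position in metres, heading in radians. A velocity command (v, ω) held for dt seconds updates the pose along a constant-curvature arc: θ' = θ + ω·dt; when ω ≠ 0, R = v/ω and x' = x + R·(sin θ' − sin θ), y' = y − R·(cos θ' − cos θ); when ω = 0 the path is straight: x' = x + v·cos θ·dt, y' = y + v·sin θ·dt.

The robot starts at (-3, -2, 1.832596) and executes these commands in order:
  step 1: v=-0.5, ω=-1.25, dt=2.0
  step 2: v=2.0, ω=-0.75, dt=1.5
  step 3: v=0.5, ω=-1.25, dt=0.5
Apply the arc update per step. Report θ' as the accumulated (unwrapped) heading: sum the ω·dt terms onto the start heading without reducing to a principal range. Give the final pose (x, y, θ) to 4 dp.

step 1: θ'=-0.6674 (R=0.4000) → pose (-3.6339, -2.4177, -0.6674)
step 2: θ'=-1.7924 (R=-2.6667) → pose (-2.6830, -5.0983, -1.7924)
step 3: θ'=-2.4174 (R=-0.4000) → pose (-2.8082, -5.3100, -2.4174)

(-2.8082, -5.3100, -2.4174)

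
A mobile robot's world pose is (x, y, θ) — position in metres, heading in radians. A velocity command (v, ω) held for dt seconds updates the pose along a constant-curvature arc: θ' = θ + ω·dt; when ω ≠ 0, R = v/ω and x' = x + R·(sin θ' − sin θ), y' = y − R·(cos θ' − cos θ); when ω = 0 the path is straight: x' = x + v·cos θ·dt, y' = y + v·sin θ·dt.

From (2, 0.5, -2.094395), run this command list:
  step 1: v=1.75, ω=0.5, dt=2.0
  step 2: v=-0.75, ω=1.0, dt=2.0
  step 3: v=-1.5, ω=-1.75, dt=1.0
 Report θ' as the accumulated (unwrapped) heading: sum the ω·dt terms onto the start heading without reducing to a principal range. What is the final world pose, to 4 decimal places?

step 1: θ'=-1.0944 (R=3.5000) → pose (1.9208, -2.8550, -1.0944)
step 2: θ'=0.9056 (R=-0.7500) → pose (0.6642, -2.7361, 0.9056)
step 3: θ'=-0.8444 (R=0.8571) → pose (-0.6509, -2.7763, -0.8444)

(-0.6509, -2.7763, -0.8444)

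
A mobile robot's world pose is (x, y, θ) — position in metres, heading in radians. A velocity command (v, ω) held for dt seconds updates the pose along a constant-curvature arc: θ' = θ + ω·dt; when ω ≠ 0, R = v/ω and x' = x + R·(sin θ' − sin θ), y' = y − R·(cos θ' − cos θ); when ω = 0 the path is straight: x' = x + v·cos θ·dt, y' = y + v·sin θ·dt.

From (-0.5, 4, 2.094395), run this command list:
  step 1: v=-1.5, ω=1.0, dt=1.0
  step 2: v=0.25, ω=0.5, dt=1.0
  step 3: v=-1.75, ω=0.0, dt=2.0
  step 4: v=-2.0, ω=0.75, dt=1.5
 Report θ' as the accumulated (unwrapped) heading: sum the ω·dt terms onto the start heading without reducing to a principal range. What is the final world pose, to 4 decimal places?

(5.1332, 7.1497, 4.7194)

step 1: θ'=3.0944 (R=-1.5000) → pose (0.7283, 3.2517, 3.0944)
step 2: θ'=3.5944 (R=0.5000) → pose (0.4859, 3.2018, 3.5944)
step 3: θ'=3.5944 (straight) → pose (3.6332, 4.7330, 3.5944)
step 4: θ'=4.7194 (R=-2.6667) → pose (5.1332, 7.1497, 4.7194)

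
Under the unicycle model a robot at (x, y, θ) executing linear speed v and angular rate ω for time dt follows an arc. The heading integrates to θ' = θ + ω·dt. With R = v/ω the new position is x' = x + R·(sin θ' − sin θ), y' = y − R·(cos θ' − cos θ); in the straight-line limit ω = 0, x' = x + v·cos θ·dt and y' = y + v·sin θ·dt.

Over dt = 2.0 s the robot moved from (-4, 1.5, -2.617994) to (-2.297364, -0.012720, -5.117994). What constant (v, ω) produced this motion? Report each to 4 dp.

Δθ = -5.117994 − -2.617994 = -2.500000
ω = Δθ/dt = -2.500000/2.0 = -1.2500
R = Δx/(sin θ' − sin θ) = 1.2000
v = R·ω = 1.2000·-1.2500 = -1.5000

v = -1.5000, ω = -1.2500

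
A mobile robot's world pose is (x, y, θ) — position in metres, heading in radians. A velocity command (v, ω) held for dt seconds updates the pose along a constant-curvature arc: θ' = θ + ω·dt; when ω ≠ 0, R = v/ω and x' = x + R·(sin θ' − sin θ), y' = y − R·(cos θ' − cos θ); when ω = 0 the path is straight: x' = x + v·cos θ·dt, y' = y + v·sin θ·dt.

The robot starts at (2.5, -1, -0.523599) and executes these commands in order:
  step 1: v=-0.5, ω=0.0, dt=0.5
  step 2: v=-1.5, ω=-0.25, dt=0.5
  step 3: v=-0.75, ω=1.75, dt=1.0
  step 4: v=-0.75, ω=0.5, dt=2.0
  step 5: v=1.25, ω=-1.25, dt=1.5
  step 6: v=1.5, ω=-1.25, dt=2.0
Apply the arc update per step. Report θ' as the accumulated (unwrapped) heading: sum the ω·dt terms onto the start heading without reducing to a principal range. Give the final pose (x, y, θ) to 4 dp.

(2.8850, -2.5102, -2.2736)

step 1: θ'=-0.5236 (straight) → pose (2.2835, -0.8750, -0.5236)
step 2: θ'=-0.6486 (R=6.0000) → pose (1.6591, -0.4604, -0.6486)
step 3: θ'=1.1014 (R=-0.4286) → pose (1.0180, -0.6081, 1.1014)
step 4: θ'=2.1014 (R=-1.5000) → pose (1.0620, -2.0457, 2.1014)
step 5: θ'=0.2264 (R=-1.0000) → pose (1.7000, -0.5652, 0.2264)
step 6: θ'=-2.2736 (R=-1.2000) → pose (2.8850, -2.5102, -2.2736)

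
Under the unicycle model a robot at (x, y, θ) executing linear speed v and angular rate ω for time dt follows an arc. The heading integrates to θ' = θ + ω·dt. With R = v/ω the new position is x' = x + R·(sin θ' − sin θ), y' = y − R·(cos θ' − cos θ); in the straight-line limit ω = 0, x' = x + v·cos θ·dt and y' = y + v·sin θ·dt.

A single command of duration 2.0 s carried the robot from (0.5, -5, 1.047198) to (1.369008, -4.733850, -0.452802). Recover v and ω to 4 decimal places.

Δθ = -0.452802 − 1.047198 = -1.500000
ω = Δθ/dt = -1.500000/2.0 = -0.7500
R = Δx/(sin θ' − sin θ) = -0.6667
v = R·ω = -0.6667·-0.7500 = 0.5000

v = 0.5000, ω = -0.7500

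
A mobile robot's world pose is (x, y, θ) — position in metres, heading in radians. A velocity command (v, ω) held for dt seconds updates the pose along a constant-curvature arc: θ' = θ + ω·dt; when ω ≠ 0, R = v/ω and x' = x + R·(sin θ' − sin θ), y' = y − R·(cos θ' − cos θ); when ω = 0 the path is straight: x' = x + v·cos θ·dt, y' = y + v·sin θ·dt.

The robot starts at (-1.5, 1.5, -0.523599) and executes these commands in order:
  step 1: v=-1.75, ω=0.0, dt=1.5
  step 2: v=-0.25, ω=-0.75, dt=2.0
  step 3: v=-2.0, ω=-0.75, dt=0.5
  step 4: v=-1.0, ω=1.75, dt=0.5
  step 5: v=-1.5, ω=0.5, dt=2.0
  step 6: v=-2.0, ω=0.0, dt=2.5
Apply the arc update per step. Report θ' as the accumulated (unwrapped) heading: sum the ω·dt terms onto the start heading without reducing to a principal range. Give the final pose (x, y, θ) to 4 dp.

step 1: θ'=-0.5236 (straight) → pose (-3.7733, 2.8125, -0.5236)
step 2: θ'=-2.0236 (R=0.3333) → pose (-3.9064, 3.2470, -2.0236)
step 3: θ'=-2.3986 (R=2.6667) → pose (-3.3124, 4.0442, -2.3986)
step 4: θ'=-1.5236 (R=-0.5714) → pose (-3.1282, 4.4920, -1.5236)
step 5: θ'=-0.5236 (R=-3.0000) → pose (-4.6249, 6.9486, -0.5236)
step 6: θ'=-0.5236 (straight) → pose (-8.9550, 9.4486, -0.5236)

(-8.9550, 9.4486, -0.5236)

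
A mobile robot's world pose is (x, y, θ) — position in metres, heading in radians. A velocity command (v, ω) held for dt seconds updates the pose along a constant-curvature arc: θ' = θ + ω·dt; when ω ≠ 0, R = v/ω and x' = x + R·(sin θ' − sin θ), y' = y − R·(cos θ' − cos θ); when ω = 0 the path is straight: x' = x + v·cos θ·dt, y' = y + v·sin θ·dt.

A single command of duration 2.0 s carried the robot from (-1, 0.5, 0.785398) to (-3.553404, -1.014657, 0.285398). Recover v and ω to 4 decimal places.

v = -1.5000, ω = -0.2500

Δθ = 0.285398 − 0.785398 = -0.500000
ω = Δθ/dt = -0.500000/2.0 = -0.2500
R = Δx/(sin θ' − sin θ) = 6.0000
v = R·ω = 6.0000·-0.2500 = -1.5000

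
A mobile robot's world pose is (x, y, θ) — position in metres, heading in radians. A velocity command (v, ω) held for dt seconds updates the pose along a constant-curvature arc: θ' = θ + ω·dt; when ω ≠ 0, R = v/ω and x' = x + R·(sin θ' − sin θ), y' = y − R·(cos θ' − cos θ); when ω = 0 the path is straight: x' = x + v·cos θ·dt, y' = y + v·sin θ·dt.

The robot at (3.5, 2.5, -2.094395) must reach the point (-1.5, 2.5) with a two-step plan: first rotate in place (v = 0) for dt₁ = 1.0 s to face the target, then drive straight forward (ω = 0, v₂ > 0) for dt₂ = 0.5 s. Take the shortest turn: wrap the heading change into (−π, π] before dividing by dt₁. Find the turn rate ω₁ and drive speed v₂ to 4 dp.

heading to target = atan2(2.5−2.5, -1.5−3.5) = 3.1416
Δθ = wrap(3.1416 − -2.0944) = -1.0472; ω₁ = Δθ/dt₁ = -1.0472
distance = √((-1.5−3.5)² + (2.5−2.5)²) = 5.0000; v₂ = distance/dt₂ = 10.0000

ω₁ = -1.0472, v₂ = 10.0000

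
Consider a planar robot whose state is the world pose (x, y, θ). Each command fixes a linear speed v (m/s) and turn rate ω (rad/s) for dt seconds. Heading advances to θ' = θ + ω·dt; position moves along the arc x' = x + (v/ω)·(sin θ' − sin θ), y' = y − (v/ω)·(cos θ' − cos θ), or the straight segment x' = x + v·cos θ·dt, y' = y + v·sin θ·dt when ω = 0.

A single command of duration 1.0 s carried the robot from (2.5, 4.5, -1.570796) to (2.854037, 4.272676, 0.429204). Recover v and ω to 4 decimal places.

v = 0.5000, ω = 2.0000

Δθ = 0.429204 − -1.570796 = 2.000000
ω = Δθ/dt = 2.000000/1.0 = 2.0000
R = Δx/(sin θ' − sin θ) = 0.2500
v = R·ω = 0.2500·2.0000 = 0.5000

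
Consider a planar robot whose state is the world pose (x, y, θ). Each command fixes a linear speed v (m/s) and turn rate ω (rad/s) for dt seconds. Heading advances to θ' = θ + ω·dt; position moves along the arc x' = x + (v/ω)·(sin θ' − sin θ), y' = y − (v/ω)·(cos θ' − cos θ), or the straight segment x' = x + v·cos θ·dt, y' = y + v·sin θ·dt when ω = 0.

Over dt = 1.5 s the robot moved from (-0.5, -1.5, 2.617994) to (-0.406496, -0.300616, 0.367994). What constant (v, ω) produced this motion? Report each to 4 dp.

Δθ = 0.367994 − 2.617994 = -2.250000
ω = Δθ/dt = -2.250000/1.5 = -1.5000
R = −Δy/(cos θ' − cos θ) = -0.6667
v = R·ω = -0.6667·-1.5000 = 1.0000

v = 1.0000, ω = -1.5000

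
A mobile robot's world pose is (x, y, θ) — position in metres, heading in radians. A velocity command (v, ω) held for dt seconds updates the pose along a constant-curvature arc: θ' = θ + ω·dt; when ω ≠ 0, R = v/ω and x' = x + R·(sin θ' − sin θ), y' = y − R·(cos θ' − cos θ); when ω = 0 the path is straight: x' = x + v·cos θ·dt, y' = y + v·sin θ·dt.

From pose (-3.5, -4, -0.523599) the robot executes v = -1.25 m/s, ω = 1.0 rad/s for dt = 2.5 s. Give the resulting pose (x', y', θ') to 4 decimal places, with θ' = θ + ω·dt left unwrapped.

(-5.2736, -5.5757, 1.9764)

θ' = -0.5236 + 1.0·2.5 = 1.9764
R = v/ω = -1.25/1.0 = -1.2500
x' = -3.5 + -1.2500·(sin 1.9764 − sin -0.5236) = -5.2736
y' = -4 − -1.2500·(cos 1.9764 − cos -0.5236) = -5.5757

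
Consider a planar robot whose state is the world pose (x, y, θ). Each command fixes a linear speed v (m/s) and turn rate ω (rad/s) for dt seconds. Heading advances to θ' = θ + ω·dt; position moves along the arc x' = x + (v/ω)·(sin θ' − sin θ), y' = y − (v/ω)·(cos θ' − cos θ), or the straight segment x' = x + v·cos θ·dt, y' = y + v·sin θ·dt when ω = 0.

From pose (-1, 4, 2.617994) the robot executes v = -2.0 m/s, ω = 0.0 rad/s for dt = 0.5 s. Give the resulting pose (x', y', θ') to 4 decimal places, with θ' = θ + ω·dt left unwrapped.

θ' = 2.6180 + 0.0·0.5 = 2.6180
ω = 0 → straight: x' = -1 + -2.0·cos(2.6180)·0.5 = -0.1340
y' = 4 + -2.0·sin(2.6180)·0.5 = 3.5000

(-0.1340, 3.5000, 2.6180)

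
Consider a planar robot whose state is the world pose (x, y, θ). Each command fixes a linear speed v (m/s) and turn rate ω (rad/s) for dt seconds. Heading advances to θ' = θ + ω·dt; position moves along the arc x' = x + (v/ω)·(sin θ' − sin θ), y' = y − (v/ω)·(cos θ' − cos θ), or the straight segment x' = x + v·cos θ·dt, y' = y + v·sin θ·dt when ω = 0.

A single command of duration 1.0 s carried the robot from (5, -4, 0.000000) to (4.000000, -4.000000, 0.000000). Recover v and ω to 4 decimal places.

Δθ = 0.000000 − 0.000000 = 0.000000
ω = Δθ/dt = 0.000000/1.0 = 0.0000
ω = 0 → v = (Δx·cos θ + Δy·sin θ)/dt = -1.0000

v = -1.0000, ω = 0.0000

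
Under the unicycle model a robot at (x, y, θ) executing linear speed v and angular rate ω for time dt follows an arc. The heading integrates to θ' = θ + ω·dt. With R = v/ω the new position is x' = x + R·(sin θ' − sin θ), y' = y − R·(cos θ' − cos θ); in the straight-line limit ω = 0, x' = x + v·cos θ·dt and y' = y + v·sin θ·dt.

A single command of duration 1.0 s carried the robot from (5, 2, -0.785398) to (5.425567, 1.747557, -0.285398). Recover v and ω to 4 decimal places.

Δθ = -0.285398 − -0.785398 = 0.500000
ω = Δθ/dt = 0.500000/1.0 = 0.5000
R = Δx/(sin θ' − sin θ) = 1.0000
v = R·ω = 1.0000·0.5000 = 0.5000

v = 0.5000, ω = 0.5000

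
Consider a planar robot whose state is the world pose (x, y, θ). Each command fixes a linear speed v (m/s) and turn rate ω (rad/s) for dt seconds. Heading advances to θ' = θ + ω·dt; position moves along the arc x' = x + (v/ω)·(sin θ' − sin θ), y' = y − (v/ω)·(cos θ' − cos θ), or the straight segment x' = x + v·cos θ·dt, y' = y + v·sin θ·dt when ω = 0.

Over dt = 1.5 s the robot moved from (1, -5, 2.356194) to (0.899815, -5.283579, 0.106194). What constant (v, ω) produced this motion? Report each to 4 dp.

Δθ = 0.106194 − 2.356194 = -2.250000
ω = Δθ/dt = -2.250000/1.5 = -1.5000
R = −Δy/(cos θ' − cos θ) = 0.1667
v = R·ω = 0.1667·-1.5000 = -0.2500

v = -0.2500, ω = -1.5000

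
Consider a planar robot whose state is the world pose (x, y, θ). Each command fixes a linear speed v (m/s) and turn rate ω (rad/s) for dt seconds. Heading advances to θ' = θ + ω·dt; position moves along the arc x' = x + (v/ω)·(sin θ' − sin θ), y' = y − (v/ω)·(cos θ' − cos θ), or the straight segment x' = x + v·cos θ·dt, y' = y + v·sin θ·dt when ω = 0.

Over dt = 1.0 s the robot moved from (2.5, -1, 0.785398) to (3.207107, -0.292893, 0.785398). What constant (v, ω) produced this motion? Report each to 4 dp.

v = 1.0000, ω = 0.0000

Δθ = 0.785398 − 0.785398 = 0.000000
ω = Δθ/dt = 0.000000/1.0 = 0.0000
ω = 0 → v = (Δx·cos θ + Δy·sin θ)/dt = 1.0000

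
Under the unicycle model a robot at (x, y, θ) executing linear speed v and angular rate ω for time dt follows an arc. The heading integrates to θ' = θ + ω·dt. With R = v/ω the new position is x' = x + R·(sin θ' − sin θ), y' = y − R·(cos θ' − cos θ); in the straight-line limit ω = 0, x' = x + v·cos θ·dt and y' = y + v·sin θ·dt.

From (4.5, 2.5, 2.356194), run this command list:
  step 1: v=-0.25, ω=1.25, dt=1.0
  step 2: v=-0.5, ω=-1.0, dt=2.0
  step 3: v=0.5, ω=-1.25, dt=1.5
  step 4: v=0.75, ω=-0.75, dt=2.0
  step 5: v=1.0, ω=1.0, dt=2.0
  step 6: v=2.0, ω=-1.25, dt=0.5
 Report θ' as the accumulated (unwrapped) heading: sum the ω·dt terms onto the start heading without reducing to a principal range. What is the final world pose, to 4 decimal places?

step 1: θ'=3.6062 (R=-0.2000) → pose (4.7310, 2.4626, 3.6062)
step 2: θ'=1.6062 (R=0.5000) → pose (5.4548, 2.0333, 1.6062)
step 3: θ'=-0.2688 (R=-0.4000) → pose (5.9607, 2.4331, -0.2688)
step 4: θ'=-1.7688 (R=-1.0000) → pose (6.6756, 1.2723, -1.7688)
step 5: θ'=0.2312 (R=1.0000) → pose (7.8852, 0.1022, 0.2312)
step 6: θ'=-0.3938 (R=-1.6000) → pose (8.8658, 0.0223, -0.3938)

(8.8658, 0.0223, -0.3938)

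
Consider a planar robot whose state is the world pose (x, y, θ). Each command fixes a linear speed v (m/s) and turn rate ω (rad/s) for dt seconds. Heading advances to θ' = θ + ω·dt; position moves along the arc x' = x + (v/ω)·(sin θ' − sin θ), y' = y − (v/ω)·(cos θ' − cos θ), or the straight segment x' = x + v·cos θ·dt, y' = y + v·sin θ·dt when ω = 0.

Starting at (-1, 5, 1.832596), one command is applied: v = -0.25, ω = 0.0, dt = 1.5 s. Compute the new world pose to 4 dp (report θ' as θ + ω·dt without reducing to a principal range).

θ' = 1.8326 + 0.0·1.5 = 1.8326
ω = 0 → straight: x' = -1 + -0.25·cos(1.8326)·1.5 = -0.9029
y' = 5 + -0.25·sin(1.8326)·1.5 = 4.6378

(-0.9029, 4.6378, 1.8326)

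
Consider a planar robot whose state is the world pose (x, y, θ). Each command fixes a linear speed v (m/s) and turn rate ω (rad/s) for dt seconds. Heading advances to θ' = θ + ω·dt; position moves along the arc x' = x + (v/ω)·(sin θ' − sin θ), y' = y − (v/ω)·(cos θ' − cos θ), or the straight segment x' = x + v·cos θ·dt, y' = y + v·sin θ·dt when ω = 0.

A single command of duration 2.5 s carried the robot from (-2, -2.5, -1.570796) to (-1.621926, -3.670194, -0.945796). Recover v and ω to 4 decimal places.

Δθ = -0.945796 − -1.570796 = 0.625000
ω = Δθ/dt = 0.625000/2.5 = 0.2500
R = −Δy/(cos θ' − cos θ) = 2.0000
v = R·ω = 2.0000·0.2500 = 0.5000

v = 0.5000, ω = 0.2500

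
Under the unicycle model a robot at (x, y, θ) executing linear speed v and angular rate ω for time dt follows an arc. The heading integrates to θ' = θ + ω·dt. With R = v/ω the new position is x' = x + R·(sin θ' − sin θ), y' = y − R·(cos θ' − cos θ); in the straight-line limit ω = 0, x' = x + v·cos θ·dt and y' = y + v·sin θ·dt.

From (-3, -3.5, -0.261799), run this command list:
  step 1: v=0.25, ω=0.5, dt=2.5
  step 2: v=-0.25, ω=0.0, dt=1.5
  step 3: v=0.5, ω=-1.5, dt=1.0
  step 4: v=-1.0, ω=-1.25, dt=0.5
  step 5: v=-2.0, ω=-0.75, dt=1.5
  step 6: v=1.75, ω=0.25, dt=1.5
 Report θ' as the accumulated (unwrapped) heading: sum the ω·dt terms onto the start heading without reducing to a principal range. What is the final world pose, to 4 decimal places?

step 1: θ'=0.9882 (R=0.5000) → pose (-2.4531, -3.2921, 0.9882)
step 2: θ'=0.9882 (straight) → pose (-2.6594, -3.6053, 0.9882)
step 3: θ'=-0.5118 (R=-0.3333) → pose (-2.2178, -3.4980, -0.5118)
step 4: θ'=-1.1368 (R=0.8000) → pose (-2.5518, -3.1370, -1.1368)
step 5: θ'=-2.2618 (R=2.6667) → pose (-2.1873, -0.3161, -2.2618)
step 6: θ'=-1.8868 (R=7.0000) → pose (-3.4465, -2.6019, -1.8868)

(-3.4465, -2.6019, -1.8868)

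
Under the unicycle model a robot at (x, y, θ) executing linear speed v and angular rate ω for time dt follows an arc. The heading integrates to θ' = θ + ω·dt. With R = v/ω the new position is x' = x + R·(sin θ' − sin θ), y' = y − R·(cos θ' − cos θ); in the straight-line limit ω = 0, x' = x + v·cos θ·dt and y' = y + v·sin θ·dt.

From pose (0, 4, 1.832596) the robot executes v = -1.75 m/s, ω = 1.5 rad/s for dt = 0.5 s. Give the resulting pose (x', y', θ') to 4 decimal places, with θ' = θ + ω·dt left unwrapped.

θ' = 1.8326 + 1.5·0.5 = 2.5826
R = v/ω = -1.75/1.5 = -1.1667
x' = 0 + -1.1667·(sin 2.5826 − sin 1.8326) = 0.5082
y' = 4 − -1.1667·(cos 2.5826 − cos 1.8326) = 3.3129

(0.5082, 3.3129, 2.5826)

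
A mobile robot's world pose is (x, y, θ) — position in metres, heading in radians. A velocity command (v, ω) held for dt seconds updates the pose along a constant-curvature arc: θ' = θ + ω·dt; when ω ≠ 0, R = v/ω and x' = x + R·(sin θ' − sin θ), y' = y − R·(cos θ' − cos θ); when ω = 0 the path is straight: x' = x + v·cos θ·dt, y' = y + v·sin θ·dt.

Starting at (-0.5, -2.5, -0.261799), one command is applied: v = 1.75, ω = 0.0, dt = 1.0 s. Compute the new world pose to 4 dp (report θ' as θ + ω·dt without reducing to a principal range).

(1.1904, -2.9529, -0.2618)

θ' = -0.2618 + 0.0·1.0 = -0.2618
ω = 0 → straight: x' = -0.5 + 1.75·cos(-0.2618)·1.0 = 1.1904
y' = -2.5 + 1.75·sin(-0.2618)·1.0 = -2.9529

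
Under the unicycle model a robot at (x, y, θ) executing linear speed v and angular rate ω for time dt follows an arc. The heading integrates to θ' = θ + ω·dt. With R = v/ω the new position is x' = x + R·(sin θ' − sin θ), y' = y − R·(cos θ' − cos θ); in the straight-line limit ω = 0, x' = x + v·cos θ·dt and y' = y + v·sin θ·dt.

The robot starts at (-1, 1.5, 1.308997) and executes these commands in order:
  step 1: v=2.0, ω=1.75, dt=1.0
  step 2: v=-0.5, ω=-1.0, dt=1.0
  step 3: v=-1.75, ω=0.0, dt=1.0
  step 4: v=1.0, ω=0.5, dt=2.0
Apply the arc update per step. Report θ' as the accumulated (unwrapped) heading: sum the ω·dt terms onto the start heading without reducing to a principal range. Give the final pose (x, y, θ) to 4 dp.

(-2.3898, 2.1805, 3.0590)

step 1: θ'=3.0590 (R=1.1429) → pose (-2.0096, 2.9348, 3.0590)
step 2: θ'=2.0590 (R=0.5000) → pose (-1.6093, 2.6710, 2.0590)
step 3: θ'=2.0590 (straight) → pose (-0.7885, 1.1254, 2.0590)
step 4: θ'=3.0590 (R=2.0000) → pose (-2.3898, 2.1805, 3.0590)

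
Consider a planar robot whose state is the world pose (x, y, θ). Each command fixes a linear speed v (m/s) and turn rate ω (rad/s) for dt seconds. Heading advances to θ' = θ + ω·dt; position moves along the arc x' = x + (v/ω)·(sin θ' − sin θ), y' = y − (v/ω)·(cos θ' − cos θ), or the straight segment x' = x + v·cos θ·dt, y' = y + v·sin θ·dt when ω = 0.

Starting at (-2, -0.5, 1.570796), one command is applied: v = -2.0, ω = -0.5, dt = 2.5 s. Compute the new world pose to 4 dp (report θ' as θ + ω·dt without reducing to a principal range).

θ' = 1.5708 + -0.5·2.5 = 0.3208
R = v/ω = -2.0/-0.5 = 4.0000
x' = -2 + 4.0000·(sin 0.3208 − sin 1.5708) = -4.7387
y' = -0.5 − 4.0000·(cos 0.3208 − cos 1.5708) = -4.2959

(-4.7387, -4.2959, 0.3208)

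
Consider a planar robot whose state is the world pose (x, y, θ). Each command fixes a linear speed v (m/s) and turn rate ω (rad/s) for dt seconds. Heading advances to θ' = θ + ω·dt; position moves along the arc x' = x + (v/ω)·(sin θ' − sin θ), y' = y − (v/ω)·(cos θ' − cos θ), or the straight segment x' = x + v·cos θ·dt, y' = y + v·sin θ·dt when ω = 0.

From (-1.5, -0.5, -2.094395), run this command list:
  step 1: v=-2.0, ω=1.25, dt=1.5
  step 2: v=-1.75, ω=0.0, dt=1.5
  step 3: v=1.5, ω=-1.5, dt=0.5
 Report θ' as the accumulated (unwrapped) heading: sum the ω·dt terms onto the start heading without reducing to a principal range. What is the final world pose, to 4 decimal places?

(-4.4926, 2.0227, -0.9694)

step 1: θ'=-0.2194 (R=-1.6000) → pose (-2.5374, 1.8616, -0.2194)
step 2: θ'=-0.2194 (straight) → pose (-5.0995, 2.4329, -0.2194)
step 3: θ'=-0.9694 (R=-1.0000) → pose (-4.4926, 2.0227, -0.9694)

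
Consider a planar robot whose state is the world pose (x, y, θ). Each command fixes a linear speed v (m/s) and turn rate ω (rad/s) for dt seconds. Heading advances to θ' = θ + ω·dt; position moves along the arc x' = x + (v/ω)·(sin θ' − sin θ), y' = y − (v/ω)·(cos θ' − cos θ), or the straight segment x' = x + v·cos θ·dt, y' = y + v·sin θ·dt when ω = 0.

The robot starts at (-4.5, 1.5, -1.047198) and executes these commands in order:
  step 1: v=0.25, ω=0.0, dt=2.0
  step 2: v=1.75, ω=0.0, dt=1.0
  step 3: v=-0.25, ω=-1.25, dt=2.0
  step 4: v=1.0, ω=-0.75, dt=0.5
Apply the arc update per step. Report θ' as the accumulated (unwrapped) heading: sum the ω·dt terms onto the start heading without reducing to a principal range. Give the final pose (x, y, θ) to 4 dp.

step 1: θ'=-1.0472 (straight) → pose (-4.2500, 1.0670, -1.0472)
step 2: θ'=-1.0472 (straight) → pose (-3.3750, -0.4486, -1.0472)
step 3: θ'=-3.5472 (R=0.2000) → pose (-3.1229, -0.1648, -3.5472)
step 4: θ'=-3.9222 (R=-1.3333) → pose (-3.5351, 0.1130, -3.9222)

(-3.5351, 0.1130, -3.9222)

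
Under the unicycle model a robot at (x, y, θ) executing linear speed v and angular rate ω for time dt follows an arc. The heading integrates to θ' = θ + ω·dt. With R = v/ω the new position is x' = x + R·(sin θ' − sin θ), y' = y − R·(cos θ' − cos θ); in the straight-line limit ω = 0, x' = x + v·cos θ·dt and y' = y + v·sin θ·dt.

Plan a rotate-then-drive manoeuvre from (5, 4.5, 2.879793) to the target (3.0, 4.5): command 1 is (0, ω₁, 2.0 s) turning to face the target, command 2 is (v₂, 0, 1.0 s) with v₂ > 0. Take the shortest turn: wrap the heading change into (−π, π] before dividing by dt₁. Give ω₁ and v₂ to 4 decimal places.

ω₁ = 0.1309, v₂ = 2.0000

heading to target = atan2(4.5−4.5, 3−5) = 3.1416
Δθ = wrap(3.1416 − 2.8798) = 0.2618; ω₁ = Δθ/dt₁ = 0.1309
distance = √((3−5)² + (4.5−4.5)²) = 2.0000; v₂ = distance/dt₂ = 2.0000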